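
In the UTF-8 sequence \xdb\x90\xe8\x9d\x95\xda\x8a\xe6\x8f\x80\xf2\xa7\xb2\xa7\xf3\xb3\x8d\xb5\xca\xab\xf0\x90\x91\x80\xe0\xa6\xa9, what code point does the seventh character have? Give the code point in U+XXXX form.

U+02AB

Offset 0: leading byte 0xDB = 11011011 → 2-byte char #1 = DB 90.
Offset 2: leading byte 0xE8 = 11101000 → 3-byte char #2 = E8 9D 95.
Offset 5: leading byte 0xDA = 11011010 → 2-byte char #3 = DA 8A.
Offset 7: leading byte 0xE6 = 11100110 → 3-byte char #4 = E6 8F 80.
Offset 10: leading byte 0xF2 = 11110010 → 4-byte char #5 = F2 A7 B2 A7.
Offset 14: leading byte 0xF3 = 11110011 → 4-byte char #6 = F3 B3 8D B5.
Offset 18: leading byte 0xCA = 11001010 → 2-byte char #7 = CA AB.
Leading byte 0xCA = 11001010 matches 110xxxxx → 2-byte sequence.
Byte 1: 0xCA = 11001010, payload 01010 (5 bits).
Byte 2: 0xAB = 10101011 (10xxxxxx ✓), payload 101011.
Concatenate: 01010101011 = 0x2AB (11 bits → U+02AB).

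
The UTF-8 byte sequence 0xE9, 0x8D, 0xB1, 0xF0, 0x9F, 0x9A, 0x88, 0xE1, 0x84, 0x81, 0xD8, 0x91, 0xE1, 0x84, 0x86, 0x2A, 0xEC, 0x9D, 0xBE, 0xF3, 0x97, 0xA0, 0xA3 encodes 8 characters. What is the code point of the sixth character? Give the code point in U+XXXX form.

U+002A

Offset 0: leading byte 0xE9 = 11101001 → 3-byte char #1 = E9 8D B1.
Offset 3: leading byte 0xF0 = 11110000 → 4-byte char #2 = F0 9F 9A 88.
Offset 7: leading byte 0xE1 = 11100001 → 3-byte char #3 = E1 84 81.
Offset 10: leading byte 0xD8 = 11011000 → 2-byte char #4 = D8 91.
Offset 12: leading byte 0xE1 = 11100001 → 3-byte char #5 = E1 84 86.
Offset 15: leading byte 0x2A = 00101010 → 1-byte char #6 = 2A.
Leading byte 0x2A = 00101010 matches 0xxxxxxx → 1-byte sequence.
Byte 1: 0x2A = 00101010, payload 0101010 (7 bits).
Concatenate: 0101010 = 0x2A (7 bits → U+002A).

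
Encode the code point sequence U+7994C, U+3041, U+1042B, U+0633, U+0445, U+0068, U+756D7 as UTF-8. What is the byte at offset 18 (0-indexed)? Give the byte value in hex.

0x9B

U+7994C → 4-byte form F1 B9 A5 8C at offsets 0–3.
U+3041 → 3-byte form E3 81 81 at offsets 4–6.
U+1042B → 4-byte form F0 90 90 AB at offsets 7–10.
U+0633 → 2-byte form D8 B3 at offsets 11–12.
U+0445 → 2-byte form D1 85 at offsets 13–14.
U+0068 → 1-byte form 68 at offsets 15–15.
U+756D7 → 4-byte form F1 B5 9B 97 at offsets 16–19.
Offset 18 falls in char 7's range; it's byte 3 of F1 B5 9B 97 = 0x9B.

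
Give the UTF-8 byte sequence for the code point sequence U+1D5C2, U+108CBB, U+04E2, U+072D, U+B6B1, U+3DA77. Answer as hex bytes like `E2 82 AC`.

U+1D5C2: 4-byte form → F0 9D 97 82.
U+108CBB: 4-byte form → F4 88 B2 BB.
U+04E2: 2-byte form → D3 A2.
U+072D: 2-byte form → DC AD.
U+B6B1: 3-byte form → EB 9A B1.
U+3DA77: 4-byte form → F0 BD A9 B7.
Concatenated (19 bytes): F0 9D 97 82 F4 88 B2 BB D3 A2 DC AD EB 9A B1 F0 BD A9 B7.

F0 9D 97 82 F4 88 B2 BB D3 A2 DC AD EB 9A B1 F0 BD A9 B7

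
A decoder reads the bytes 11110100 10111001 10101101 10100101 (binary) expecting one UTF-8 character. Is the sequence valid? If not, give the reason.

invalid (encodes a value above U+10FFFF)

Leading byte 0xF4 = 11110100 → 4-byte form.
Payload = 0x139B65, which exceeds U+10FFFF, the maximum Unicode code point. (Leading bytes F5–FF, or F4 followed by ≥ 0x90, are invalid.)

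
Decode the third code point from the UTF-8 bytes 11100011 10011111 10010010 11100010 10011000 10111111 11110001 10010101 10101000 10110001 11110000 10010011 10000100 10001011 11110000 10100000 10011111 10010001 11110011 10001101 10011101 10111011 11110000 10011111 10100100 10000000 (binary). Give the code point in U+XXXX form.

Offset 0: leading byte 0xE3 = 11100011 → 3-byte char #1 = E3 9F 92.
Offset 3: leading byte 0xE2 = 11100010 → 3-byte char #2 = E2 98 BF.
Offset 6: leading byte 0xF1 = 11110001 → 4-byte char #3 = F1 95 A8 B1.
Leading byte 0xF1 = 11110001 matches 11110xxx → 4-byte sequence.
Byte 1: 0xF1 = 11110001, payload 001 (3 bits).
Byte 2: 0x95 = 10010101 (10xxxxxx ✓), payload 010101.
Byte 3: 0xA8 = 10101000 (10xxxxxx ✓), payload 101000.
Byte 4: 0xB1 = 10110001 (10xxxxxx ✓), payload 110001.
Concatenate: 001010101101000110001 = 0x55A31 (21 bits → U+55A31).

U+55A31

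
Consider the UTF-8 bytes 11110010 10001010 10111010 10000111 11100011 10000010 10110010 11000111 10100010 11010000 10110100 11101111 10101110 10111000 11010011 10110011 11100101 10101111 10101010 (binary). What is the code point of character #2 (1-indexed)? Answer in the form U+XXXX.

U+30B2

Offset 0: leading byte 0xF2 = 11110010 → 4-byte char #1 = F2 8A BA 87.
Offset 4: leading byte 0xE3 = 11100011 → 3-byte char #2 = E3 82 B2.
Leading byte 0xE3 = 11100011 matches 1110xxxx → 3-byte sequence.
Byte 1: 0xE3 = 11100011, payload 0011 (4 bits).
Byte 2: 0x82 = 10000010 (10xxxxxx ✓), payload 000010.
Byte 3: 0xB2 = 10110010 (10xxxxxx ✓), payload 110010.
Concatenate: 0011000010110010 = 0x30B2 (16 bits → U+30B2).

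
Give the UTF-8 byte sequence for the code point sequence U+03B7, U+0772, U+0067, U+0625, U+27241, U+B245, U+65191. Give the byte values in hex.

U+03B7: 2-byte form → CE B7.
U+0772: 2-byte form → DD B2.
U+0067: 1-byte form → 67.
U+0625: 2-byte form → D8 A5.
U+27241: 4-byte form → F0 A7 89 81.
U+B245: 3-byte form → EB 89 85.
U+65191: 4-byte form → F1 A5 86 91.
Concatenated (18 bytes): CE B7 DD B2 67 D8 A5 F0 A7 89 81 EB 89 85 F1 A5 86 91.

CE B7 DD B2 67 D8 A5 F0 A7 89 81 EB 89 85 F1 A5 86 91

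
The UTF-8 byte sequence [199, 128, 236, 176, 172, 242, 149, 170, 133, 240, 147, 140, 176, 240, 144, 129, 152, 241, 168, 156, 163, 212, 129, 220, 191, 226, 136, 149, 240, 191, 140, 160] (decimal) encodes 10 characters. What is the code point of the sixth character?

U+68723

Offset 0: leading byte 0xC7 = 11000111 → 2-byte char #1 = C7 80.
Offset 2: leading byte 0xEC = 11101100 → 3-byte char #2 = EC B0 AC.
Offset 5: leading byte 0xF2 = 11110010 → 4-byte char #3 = F2 95 AA 85.
Offset 9: leading byte 0xF0 = 11110000 → 4-byte char #4 = F0 93 8C B0.
Offset 13: leading byte 0xF0 = 11110000 → 4-byte char #5 = F0 90 81 98.
Offset 17: leading byte 0xF1 = 11110001 → 4-byte char #6 = F1 A8 9C A3.
Leading byte 0xF1 = 11110001 matches 11110xxx → 4-byte sequence.
Byte 1: 0xF1 = 11110001, payload 001 (3 bits).
Byte 2: 0xA8 = 10101000 (10xxxxxx ✓), payload 101000.
Byte 3: 0x9C = 10011100 (10xxxxxx ✓), payload 011100.
Byte 4: 0xA3 = 10100011 (10xxxxxx ✓), payload 100011.
Concatenate: 001101000011100100011 = 0x68723 (21 bits → U+68723).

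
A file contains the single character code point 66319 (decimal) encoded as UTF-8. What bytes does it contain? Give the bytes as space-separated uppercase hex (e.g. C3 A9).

F0 90 8C 8F

U+1030F = 0x1030F = 66319 decimal. In range U+10000–U+10FFFF → 4-byte form: 11110xxx 10xxxxxx 10xxxxxx 10xxxxxx.
Binary (21 bits): 000010000001100001111.
Split 3+6+6+6: 000 | 010000 | 001100 | 001111.
Byte 1: 11110000 = 0xF0.
Byte 2: 10010000 = 0x90.
Byte 3: 10001100 = 0x8C.
Byte 4: 10001111 = 0x8F.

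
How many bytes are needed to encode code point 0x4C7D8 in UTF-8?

4

U+4C7D8 = 0x4C7D8. UTF-8 uses 1 byte below 0x80, 2 below 0x800, 3 below 0x10000, 4 up to 0x10FFFF. 0x4C7D8 is in U+10000–U+10FFFF → 4 bytes.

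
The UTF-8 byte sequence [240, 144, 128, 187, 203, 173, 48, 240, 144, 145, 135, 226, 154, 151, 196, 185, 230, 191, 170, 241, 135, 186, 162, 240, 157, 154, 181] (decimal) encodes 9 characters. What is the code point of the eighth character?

U+47EA2

Offset 0: leading byte 0xF0 = 11110000 → 4-byte char #1 = F0 90 80 BB.
Offset 4: leading byte 0xCB = 11001011 → 2-byte char #2 = CB AD.
Offset 6: leading byte 0x30 = 00110000 → 1-byte char #3 = 30.
Offset 7: leading byte 0xF0 = 11110000 → 4-byte char #4 = F0 90 91 87.
Offset 11: leading byte 0xE2 = 11100010 → 3-byte char #5 = E2 9A 97.
Offset 14: leading byte 0xC4 = 11000100 → 2-byte char #6 = C4 B9.
Offset 16: leading byte 0xE6 = 11100110 → 3-byte char #7 = E6 BF AA.
Offset 19: leading byte 0xF1 = 11110001 → 4-byte char #8 = F1 87 BA A2.
Leading byte 0xF1 = 11110001 matches 11110xxx → 4-byte sequence.
Byte 1: 0xF1 = 11110001, payload 001 (3 bits).
Byte 2: 0x87 = 10000111 (10xxxxxx ✓), payload 000111.
Byte 3: 0xBA = 10111010 (10xxxxxx ✓), payload 111010.
Byte 4: 0xA2 = 10100010 (10xxxxxx ✓), payload 100010.
Concatenate: 001000111111010100010 = 0x47EA2 (21 bits → U+47EA2).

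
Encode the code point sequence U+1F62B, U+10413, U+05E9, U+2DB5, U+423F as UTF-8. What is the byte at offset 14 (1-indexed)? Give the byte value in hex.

0xE4

1-indexed offset 14 is 0-indexed offset 13.
U+1F62B → 4-byte form F0 9F 98 AB at offsets 0–3.
U+10413 → 4-byte form F0 90 90 93 at offsets 4–7.
U+05E9 → 2-byte form D7 A9 at offsets 8–9.
U+2DB5 → 3-byte form E2 B6 B5 at offsets 10–12.
U+423F → 3-byte form E4 88 BF at offsets 13–15.
Offset 13 falls in char 5's range; it's byte 1 of E4 88 BF = 0xE4.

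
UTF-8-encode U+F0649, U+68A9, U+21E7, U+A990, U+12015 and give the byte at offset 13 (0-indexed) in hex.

U+F0649 → 4-byte form F3 B0 99 89 at offsets 0–3.
U+68A9 → 3-byte form E6 A2 A9 at offsets 4–6.
U+21E7 → 3-byte form E2 87 A7 at offsets 7–9.
U+A990 → 3-byte form EA A6 90 at offsets 10–12.
U+12015 → 4-byte form F0 92 80 95 at offsets 13–16.
Offset 13 falls in char 5's range; it's byte 1 of F0 92 80 95 = 0xF0.

0xF0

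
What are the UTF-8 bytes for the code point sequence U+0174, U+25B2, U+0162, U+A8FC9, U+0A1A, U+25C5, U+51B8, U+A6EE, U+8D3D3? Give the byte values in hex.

C5 B4 E2 96 B2 C5 A2 F2 A8 BF 89 E0 A8 9A E2 97 85 E5 86 B8 EA 9B AE F2 8D 8F 93

U+0174: 2-byte form → C5 B4.
U+25B2: 3-byte form → E2 96 B2.
U+0162: 2-byte form → C5 A2.
U+A8FC9: 4-byte form → F2 A8 BF 89.
U+0A1A: 3-byte form → E0 A8 9A.
U+25C5: 3-byte form → E2 97 85.
U+51B8: 3-byte form → E5 86 B8.
U+A6EE: 3-byte form → EA 9B AE.
U+8D3D3: 4-byte form → F2 8D 8F 93.
Concatenated (27 bytes): C5 B4 E2 96 B2 C5 A2 F2 A8 BF 89 E0 A8 9A E2 97 85 E5 86 B8 EA 9B AE F2 8D 8F 93.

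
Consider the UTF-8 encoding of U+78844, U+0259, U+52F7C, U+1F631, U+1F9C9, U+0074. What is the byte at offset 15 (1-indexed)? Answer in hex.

0xF0

1-indexed offset 15 is 0-indexed offset 14.
U+78844 → 4-byte form F1 B8 A1 84 at offsets 0–3.
U+0259 → 2-byte form C9 99 at offsets 4–5.
U+52F7C → 4-byte form F1 92 BD BC at offsets 6–9.
U+1F631 → 4-byte form F0 9F 98 B1 at offsets 10–13.
U+1F9C9 → 4-byte form F0 9F A7 89 at offsets 14–17.
Offset 14 falls in char 5's range; it's byte 1 of F0 9F A7 89 = 0xF0.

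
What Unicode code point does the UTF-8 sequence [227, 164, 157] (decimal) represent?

U+391D

Leading byte 0xE3 = 11100011 matches 1110xxxx → 3-byte sequence.
Byte 1: 0xE3 = 11100011, payload 0011 (4 bits).
Byte 2: 0xA4 = 10100100 (10xxxxxx ✓), payload 100100.
Byte 3: 0x9D = 10011101 (10xxxxxx ✓), payload 011101.
Concatenate: 0011100100011101 = 0x391D (16 bits → U+391D).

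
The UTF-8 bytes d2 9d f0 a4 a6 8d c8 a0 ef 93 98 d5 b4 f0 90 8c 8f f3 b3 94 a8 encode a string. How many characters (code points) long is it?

7

Byte at offset 0: 0xD2 = 11010010 → 2-byte char (#1). Advance 2.
Byte at offset 2: 0xF0 = 11110000 → 4-byte char (#2). Advance 4.
Byte at offset 6: 0xC8 = 11001000 → 2-byte char (#3). Advance 2.
Byte at offset 8: 0xEF = 11101111 → 3-byte char (#4). Advance 3.
Byte at offset 11: 0xD5 = 11010101 → 2-byte char (#5). Advance 2.
Byte at offset 13: 0xF0 = 11110000 → 4-byte char (#6). Advance 4.
Byte at offset 17: 0xF3 = 11110011 → 4-byte char (#7). Advance 4.
Reached end at offset 21 after 7 code points.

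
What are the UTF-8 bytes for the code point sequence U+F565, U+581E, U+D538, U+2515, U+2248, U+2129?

EF 95 A5 E5 A0 9E ED 94 B8 E2 94 95 E2 89 88 E2 84 A9

U+F565: 3-byte form → EF 95 A5.
U+581E: 3-byte form → E5 A0 9E.
U+D538: 3-byte form → ED 94 B8.
U+2515: 3-byte form → E2 94 95.
U+2248: 3-byte form → E2 89 88.
U+2129: 3-byte form → E2 84 A9.
Concatenated (18 bytes): EF 95 A5 E5 A0 9E ED 94 B8 E2 94 95 E2 89 88 E2 84 A9.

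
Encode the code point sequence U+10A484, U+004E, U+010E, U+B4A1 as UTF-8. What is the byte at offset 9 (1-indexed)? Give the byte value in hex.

1-indexed offset 9 is 0-indexed offset 8.
U+10A484 → 4-byte form F4 8A 92 84 at offsets 0–3.
U+004E → 1-byte form 4E at offsets 4–4.
U+010E → 2-byte form C4 8E at offsets 5–6.
U+B4A1 → 3-byte form EB 92 A1 at offsets 7–9.
Offset 8 falls in char 4's range; it's byte 2 of EB 92 A1 = 0x92.

0x92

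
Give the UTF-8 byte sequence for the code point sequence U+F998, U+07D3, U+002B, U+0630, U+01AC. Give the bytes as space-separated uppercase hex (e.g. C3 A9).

EF A6 98 DF 93 2B D8 B0 C6 AC

U+F998: 3-byte form → EF A6 98.
U+07D3: 2-byte form → DF 93.
U+002B: 1-byte form → 2B.
U+0630: 2-byte form → D8 B0.
U+01AC: 2-byte form → C6 AC.
Concatenated (10 bytes): EF A6 98 DF 93 2B D8 B0 C6 AC.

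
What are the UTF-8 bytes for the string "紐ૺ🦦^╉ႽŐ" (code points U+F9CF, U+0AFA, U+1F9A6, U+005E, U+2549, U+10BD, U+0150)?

EF A7 8F E0 AB BA F0 9F A6 A6 5E E2 95 89 E1 82 BD C5 90

U+F9CF: 3-byte form → EF A7 8F.
U+0AFA: 3-byte form → E0 AB BA.
U+1F9A6: 4-byte form → F0 9F A6 A6.
U+005E: 1-byte form → 5E.
U+2549: 3-byte form → E2 95 89.
U+10BD: 3-byte form → E1 82 BD.
U+0150: 2-byte form → C5 90.
Concatenated (19 bytes): EF A7 8F E0 AB BA F0 9F A6 A6 5E E2 95 89 E1 82 BD C5 90.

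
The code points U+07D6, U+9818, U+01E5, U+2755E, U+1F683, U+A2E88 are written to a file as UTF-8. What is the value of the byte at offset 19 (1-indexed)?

1-indexed offset 19 is 0-indexed offset 18.
U+07D6 → 2-byte form DF 96 at offsets 0–1.
U+9818 → 3-byte form E9 A0 98 at offsets 2–4.
U+01E5 → 2-byte form C7 A5 at offsets 5–6.
U+2755E → 4-byte form F0 A7 95 9E at offsets 7–10.
U+1F683 → 4-byte form F0 9F 9A 83 at offsets 11–14.
U+A2E88 → 4-byte form F2 A2 BA 88 at offsets 15–18.
Offset 18 falls in char 6's range; it's byte 4 of F2 A2 BA 88 = 0x88.

0x88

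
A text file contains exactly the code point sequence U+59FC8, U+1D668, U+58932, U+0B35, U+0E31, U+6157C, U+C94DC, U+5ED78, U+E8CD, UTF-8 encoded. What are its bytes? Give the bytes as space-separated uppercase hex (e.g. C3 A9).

U+59FC8: 4-byte form → F1 99 BF 88.
U+1D668: 4-byte form → F0 9D 99 A8.
U+58932: 4-byte form → F1 98 A4 B2.
U+0B35: 3-byte form → E0 AC B5.
U+0E31: 3-byte form → E0 B8 B1.
U+6157C: 4-byte form → F1 A1 95 BC.
U+C94DC: 4-byte form → F3 89 93 9C.
U+5ED78: 4-byte form → F1 9E B5 B8.
U+E8CD: 3-byte form → EE A3 8D.
Concatenated (33 bytes): F1 99 BF 88 F0 9D 99 A8 F1 98 A4 B2 E0 AC B5 E0 B8 B1 F1 A1 95 BC F3 89 93 9C F1 9E B5 B8 EE A3 8D.

F1 99 BF 88 F0 9D 99 A8 F1 98 A4 B2 E0 AC B5 E0 B8 B1 F1 A1 95 BC F3 89 93 9C F1 9E B5 B8 EE A3 8D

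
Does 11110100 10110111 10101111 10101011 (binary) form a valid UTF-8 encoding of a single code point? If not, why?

Leading byte 0xF4 = 11110100 → 4-byte form.
Payload = 0x137BEB, which exceeds U+10FFFF, the maximum Unicode code point. (Leading bytes F5–FF, or F4 followed by ≥ 0x90, are invalid.)

invalid (encodes a value above U+10FFFF)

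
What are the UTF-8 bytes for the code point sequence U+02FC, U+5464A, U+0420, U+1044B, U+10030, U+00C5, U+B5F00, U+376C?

U+02FC: 2-byte form → CB BC.
U+5464A: 4-byte form → F1 94 99 8A.
U+0420: 2-byte form → D0 A0.
U+1044B: 4-byte form → F0 90 91 8B.
U+10030: 4-byte form → F0 90 80 B0.
U+00C5: 2-byte form → C3 85.
U+B5F00: 4-byte form → F2 B5 BC 80.
U+376C: 3-byte form → E3 9D AC.
Concatenated (25 bytes): CB BC F1 94 99 8A D0 A0 F0 90 91 8B F0 90 80 B0 C3 85 F2 B5 BC 80 E3 9D AC.

CB BC F1 94 99 8A D0 A0 F0 90 91 8B F0 90 80 B0 C3 85 F2 B5 BC 80 E3 9D AC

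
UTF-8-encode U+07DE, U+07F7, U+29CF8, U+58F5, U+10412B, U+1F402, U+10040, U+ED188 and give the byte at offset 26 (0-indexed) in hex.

0x88

U+07DE → 2-byte form DF 9E at offsets 0–1.
U+07F7 → 2-byte form DF B7 at offsets 2–3.
U+29CF8 → 4-byte form F0 A9 B3 B8 at offsets 4–7.
U+58F5 → 3-byte form E5 A3 B5 at offsets 8–10.
U+10412B → 4-byte form F4 84 84 AB at offsets 11–14.
U+1F402 → 4-byte form F0 9F 90 82 at offsets 15–18.
U+10040 → 4-byte form F0 90 81 80 at offsets 19–22.
U+ED188 → 4-byte form F3 AD 86 88 at offsets 23–26.
Offset 26 falls in char 8's range; it's byte 4 of F3 AD 86 88 = 0x88.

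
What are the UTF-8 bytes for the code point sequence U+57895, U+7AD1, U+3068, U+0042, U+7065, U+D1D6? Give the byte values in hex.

U+57895: 4-byte form → F1 97 A2 95.
U+7AD1: 3-byte form → E7 AB 91.
U+3068: 3-byte form → E3 81 A8.
U+0042: 1-byte form → 42.
U+7065: 3-byte form → E7 81 A5.
U+D1D6: 3-byte form → ED 87 96.
Concatenated (17 bytes): F1 97 A2 95 E7 AB 91 E3 81 A8 42 E7 81 A5 ED 87 96.

F1 97 A2 95 E7 AB 91 E3 81 A8 42 E7 81 A5 ED 87 96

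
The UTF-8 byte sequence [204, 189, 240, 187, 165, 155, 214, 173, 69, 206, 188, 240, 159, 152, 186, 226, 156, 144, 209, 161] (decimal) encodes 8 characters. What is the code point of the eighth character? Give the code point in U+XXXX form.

U+0461

Offset 0: leading byte 0xCC = 11001100 → 2-byte char #1 = CC BD.
Offset 2: leading byte 0xF0 = 11110000 → 4-byte char #2 = F0 BB A5 9B.
Offset 6: leading byte 0xD6 = 11010110 → 2-byte char #3 = D6 AD.
Offset 8: leading byte 0x45 = 01000101 → 1-byte char #4 = 45.
Offset 9: leading byte 0xCE = 11001110 → 2-byte char #5 = CE BC.
Offset 11: leading byte 0xF0 = 11110000 → 4-byte char #6 = F0 9F 98 BA.
Offset 15: leading byte 0xE2 = 11100010 → 3-byte char #7 = E2 9C 90.
Offset 18: leading byte 0xD1 = 11010001 → 2-byte char #8 = D1 A1.
Leading byte 0xD1 = 11010001 matches 110xxxxx → 2-byte sequence.
Byte 1: 0xD1 = 11010001, payload 10001 (5 bits).
Byte 2: 0xA1 = 10100001 (10xxxxxx ✓), payload 100001.
Concatenate: 10001100001 = 0x461 (11 bits → U+0461).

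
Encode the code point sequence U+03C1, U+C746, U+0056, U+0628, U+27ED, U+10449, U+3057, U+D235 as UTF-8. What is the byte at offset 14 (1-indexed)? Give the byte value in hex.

0x91

1-indexed offset 14 is 0-indexed offset 13.
U+03C1 → 2-byte form CF 81 at offsets 0–1.
U+C746 → 3-byte form EC 9D 86 at offsets 2–4.
U+0056 → 1-byte form 56 at offsets 5–5.
U+0628 → 2-byte form D8 A8 at offsets 6–7.
U+27ED → 3-byte form E2 9F AD at offsets 8–10.
U+10449 → 4-byte form F0 90 91 89 at offsets 11–14.
Offset 13 falls in char 6's range; it's byte 3 of F0 90 91 89 = 0x91.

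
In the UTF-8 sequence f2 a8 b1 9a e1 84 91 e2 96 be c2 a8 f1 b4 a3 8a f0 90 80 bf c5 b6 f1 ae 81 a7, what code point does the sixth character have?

Offset 0: leading byte 0xF2 = 11110010 → 4-byte char #1 = F2 A8 B1 9A.
Offset 4: leading byte 0xE1 = 11100001 → 3-byte char #2 = E1 84 91.
Offset 7: leading byte 0xE2 = 11100010 → 3-byte char #3 = E2 96 BE.
Offset 10: leading byte 0xC2 = 11000010 → 2-byte char #4 = C2 A8.
Offset 12: leading byte 0xF1 = 11110001 → 4-byte char #5 = F1 B4 A3 8A.
Offset 16: leading byte 0xF0 = 11110000 → 4-byte char #6 = F0 90 80 BF.
Leading byte 0xF0 = 11110000 matches 11110xxx → 4-byte sequence.
Byte 1: 0xF0 = 11110000, payload 000 (3 bits).
Byte 2: 0x90 = 10010000 (10xxxxxx ✓), payload 010000.
Byte 3: 0x80 = 10000000 (10xxxxxx ✓), payload 000000.
Byte 4: 0xBF = 10111111 (10xxxxxx ✓), payload 111111.
Concatenate: 000010000000000111111 = 0x1003F (21 bits → U+1003F).

U+1003F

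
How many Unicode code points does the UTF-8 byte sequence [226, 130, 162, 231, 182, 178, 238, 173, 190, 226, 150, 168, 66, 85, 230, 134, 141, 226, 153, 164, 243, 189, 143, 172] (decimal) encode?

Byte at offset 0: 0xE2 = 11100010 → 3-byte char (#1). Advance 3.
Byte at offset 3: 0xE7 = 11100111 → 3-byte char (#2). Advance 3.
Byte at offset 6: 0xEE = 11101110 → 3-byte char (#3). Advance 3.
Byte at offset 9: 0xE2 = 11100010 → 3-byte char (#4). Advance 3.
Byte at offset 12: 0x42 = 01000010 → 1-byte char (#5). Advance 1.
Byte at offset 13: 0x55 = 01010101 → 1-byte char (#6). Advance 1.
Byte at offset 14: 0xE6 = 11100110 → 3-byte char (#7). Advance 3.
Byte at offset 17: 0xE2 = 11100010 → 3-byte char (#8). Advance 3.
Byte at offset 20: 0xF3 = 11110011 → 4-byte char (#9). Advance 4.
Reached end at offset 24 after 9 code points.

9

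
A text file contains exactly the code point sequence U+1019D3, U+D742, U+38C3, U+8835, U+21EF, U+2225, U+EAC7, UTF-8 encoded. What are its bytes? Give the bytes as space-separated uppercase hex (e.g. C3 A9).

U+1019D3: 4-byte form → F4 81 A7 93.
U+D742: 3-byte form → ED 9D 82.
U+38C3: 3-byte form → E3 A3 83.
U+8835: 3-byte form → E8 A0 B5.
U+21EF: 3-byte form → E2 87 AF.
U+2225: 3-byte form → E2 88 A5.
U+EAC7: 3-byte form → EE AB 87.
Concatenated (22 bytes): F4 81 A7 93 ED 9D 82 E3 A3 83 E8 A0 B5 E2 87 AF E2 88 A5 EE AB 87.

F4 81 A7 93 ED 9D 82 E3 A3 83 E8 A0 B5 E2 87 AF E2 88 A5 EE AB 87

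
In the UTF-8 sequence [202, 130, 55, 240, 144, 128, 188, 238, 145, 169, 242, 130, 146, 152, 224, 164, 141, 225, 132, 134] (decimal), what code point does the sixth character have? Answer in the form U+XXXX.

U+090D

Offset 0: leading byte 0xCA = 11001010 → 2-byte char #1 = CA 82.
Offset 2: leading byte 0x37 = 00110111 → 1-byte char #2 = 37.
Offset 3: leading byte 0xF0 = 11110000 → 4-byte char #3 = F0 90 80 BC.
Offset 7: leading byte 0xEE = 11101110 → 3-byte char #4 = EE 91 A9.
Offset 10: leading byte 0xF2 = 11110010 → 4-byte char #5 = F2 82 92 98.
Offset 14: leading byte 0xE0 = 11100000 → 3-byte char #6 = E0 A4 8D.
Leading byte 0xE0 = 11100000 matches 1110xxxx → 3-byte sequence.
Byte 1: 0xE0 = 11100000, payload 0000 (4 bits).
Byte 2: 0xA4 = 10100100 (10xxxxxx ✓), payload 100100.
Byte 3: 0x8D = 10001101 (10xxxxxx ✓), payload 001101.
Concatenate: 0000100100001101 = 0x90D (16 bits → U+090D).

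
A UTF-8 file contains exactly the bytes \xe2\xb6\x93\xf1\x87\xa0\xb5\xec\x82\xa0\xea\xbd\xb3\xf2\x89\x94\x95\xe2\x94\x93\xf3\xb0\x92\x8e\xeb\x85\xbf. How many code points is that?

8

Byte at offset 0: 0xE2 = 11100010 → 3-byte char (#1). Advance 3.
Byte at offset 3: 0xF1 = 11110001 → 4-byte char (#2). Advance 4.
Byte at offset 7: 0xEC = 11101100 → 3-byte char (#3). Advance 3.
Byte at offset 10: 0xEA = 11101010 → 3-byte char (#4). Advance 3.
Byte at offset 13: 0xF2 = 11110010 → 4-byte char (#5). Advance 4.
Byte at offset 17: 0xE2 = 11100010 → 3-byte char (#6). Advance 3.
Byte at offset 20: 0xF3 = 11110011 → 4-byte char (#7). Advance 4.
Byte at offset 24: 0xEB = 11101011 → 3-byte char (#8). Advance 3.
Reached end at offset 27 after 8 code points.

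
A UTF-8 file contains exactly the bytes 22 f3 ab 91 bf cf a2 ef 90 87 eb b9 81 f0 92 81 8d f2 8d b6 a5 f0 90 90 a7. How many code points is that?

Byte at offset 0: 0x22 = 00100010 → 1-byte char (#1). Advance 1.
Byte at offset 1: 0xF3 = 11110011 → 4-byte char (#2). Advance 4.
Byte at offset 5: 0xCF = 11001111 → 2-byte char (#3). Advance 2.
Byte at offset 7: 0xEF = 11101111 → 3-byte char (#4). Advance 3.
Byte at offset 10: 0xEB = 11101011 → 3-byte char (#5). Advance 3.
Byte at offset 13: 0xF0 = 11110000 → 4-byte char (#6). Advance 4.
Byte at offset 17: 0xF2 = 11110010 → 4-byte char (#7). Advance 4.
Byte at offset 21: 0xF0 = 11110000 → 4-byte char (#8). Advance 4.
Reached end at offset 25 after 8 code points.

8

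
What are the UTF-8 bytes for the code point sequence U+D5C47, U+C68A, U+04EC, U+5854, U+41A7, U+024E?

F3 95 B1 87 EC 9A 8A D3 AC E5 A1 94 E4 86 A7 C9 8E

U+D5C47: 4-byte form → F3 95 B1 87.
U+C68A: 3-byte form → EC 9A 8A.
U+04EC: 2-byte form → D3 AC.
U+5854: 3-byte form → E5 A1 94.
U+41A7: 3-byte form → E4 86 A7.
U+024E: 2-byte form → C9 8E.
Concatenated (17 bytes): F3 95 B1 87 EC 9A 8A D3 AC E5 A1 94 E4 86 A7 C9 8E.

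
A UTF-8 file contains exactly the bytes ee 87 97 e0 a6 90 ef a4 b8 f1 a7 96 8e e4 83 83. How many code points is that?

Byte at offset 0: 0xEE = 11101110 → 3-byte char (#1). Advance 3.
Byte at offset 3: 0xE0 = 11100000 → 3-byte char (#2). Advance 3.
Byte at offset 6: 0xEF = 11101111 → 3-byte char (#3). Advance 3.
Byte at offset 9: 0xF1 = 11110001 → 4-byte char (#4). Advance 4.
Byte at offset 13: 0xE4 = 11100100 → 3-byte char (#5). Advance 3.
Reached end at offset 16 after 5 code points.

5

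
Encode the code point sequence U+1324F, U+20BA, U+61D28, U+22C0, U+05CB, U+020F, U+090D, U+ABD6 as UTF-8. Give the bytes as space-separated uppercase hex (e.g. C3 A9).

F0 93 89 8F E2 82 BA F1 A1 B4 A8 E2 8B 80 D7 8B C8 8F E0 A4 8D EA AF 96

U+1324F: 4-byte form → F0 93 89 8F.
U+20BA: 3-byte form → E2 82 BA.
U+61D28: 4-byte form → F1 A1 B4 A8.
U+22C0: 3-byte form → E2 8B 80.
U+05CB: 2-byte form → D7 8B.
U+020F: 2-byte form → C8 8F.
U+090D: 3-byte form → E0 A4 8D.
U+ABD6: 3-byte form → EA AF 96.
Concatenated (24 bytes): F0 93 89 8F E2 82 BA F1 A1 B4 A8 E2 8B 80 D7 8B C8 8F E0 A4 8D EA AF 96.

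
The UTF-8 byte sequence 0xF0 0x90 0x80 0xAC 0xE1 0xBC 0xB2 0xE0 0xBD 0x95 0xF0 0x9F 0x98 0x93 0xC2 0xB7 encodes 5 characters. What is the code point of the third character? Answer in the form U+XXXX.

U+0F55

Offset 0: leading byte 0xF0 = 11110000 → 4-byte char #1 = F0 90 80 AC.
Offset 4: leading byte 0xE1 = 11100001 → 3-byte char #2 = E1 BC B2.
Offset 7: leading byte 0xE0 = 11100000 → 3-byte char #3 = E0 BD 95.
Leading byte 0xE0 = 11100000 matches 1110xxxx → 3-byte sequence.
Byte 1: 0xE0 = 11100000, payload 0000 (4 bits).
Byte 2: 0xBD = 10111101 (10xxxxxx ✓), payload 111101.
Byte 3: 0x95 = 10010101 (10xxxxxx ✓), payload 010101.
Concatenate: 0000111101010101 = 0xF55 (16 bits → U+0F55).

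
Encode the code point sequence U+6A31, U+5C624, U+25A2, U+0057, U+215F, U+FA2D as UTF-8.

U+6A31: 3-byte form → E6 A8 B1.
U+5C624: 4-byte form → F1 9C 98 A4.
U+25A2: 3-byte form → E2 96 A2.
U+0057: 1-byte form → 57.
U+215F: 3-byte form → E2 85 9F.
U+FA2D: 3-byte form → EF A8 AD.
Concatenated (17 bytes): E6 A8 B1 F1 9C 98 A4 E2 96 A2 57 E2 85 9F EF A8 AD.

E6 A8 B1 F1 9C 98 A4 E2 96 A2 57 E2 85 9F EF A8 AD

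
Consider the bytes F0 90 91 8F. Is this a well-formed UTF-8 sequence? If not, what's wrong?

Leading byte 0xF0 = 11110000 → 4-byte form.
Continuation bytes 0x90=10010000, 0x91=10010001, 0x8F=10001111 all match 10xxxxxx.
Decoded value 0x1044F is ≥ 0x10000 (shortest form) and not a surrogate.

valid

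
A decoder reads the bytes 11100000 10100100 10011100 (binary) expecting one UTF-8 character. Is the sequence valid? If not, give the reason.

Leading byte 0xE0 = 11100000 → 3-byte form.
Continuation bytes 0xA4=10100100, 0x9C=10011100 all match 10xxxxxx.
Decoded value 0x91C is ≥ 0x800 (shortest form) and not a surrogate.

valid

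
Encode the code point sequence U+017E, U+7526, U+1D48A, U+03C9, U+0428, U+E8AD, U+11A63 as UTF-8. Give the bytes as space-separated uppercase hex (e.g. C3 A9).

C5 BE E7 94 A6 F0 9D 92 8A CF 89 D0 A8 EE A2 AD F0 91 A9 A3

U+017E: 2-byte form → C5 BE.
U+7526: 3-byte form → E7 94 A6.
U+1D48A: 4-byte form → F0 9D 92 8A.
U+03C9: 2-byte form → CF 89.
U+0428: 2-byte form → D0 A8.
U+E8AD: 3-byte form → EE A2 AD.
U+11A63: 4-byte form → F0 91 A9 A3.
Concatenated (20 bytes): C5 BE E7 94 A6 F0 9D 92 8A CF 89 D0 A8 EE A2 AD F0 91 A9 A3.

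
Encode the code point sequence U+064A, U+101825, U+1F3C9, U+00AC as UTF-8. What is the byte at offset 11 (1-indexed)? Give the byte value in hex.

0xC2

1-indexed offset 11 is 0-indexed offset 10.
U+064A → 2-byte form D9 8A at offsets 0–1.
U+101825 → 4-byte form F4 81 A0 A5 at offsets 2–5.
U+1F3C9 → 4-byte form F0 9F 8F 89 at offsets 6–9.
U+00AC → 2-byte form C2 AC at offsets 10–11.
Offset 10 falls in char 4's range; it's byte 1 of C2 AC = 0xC2.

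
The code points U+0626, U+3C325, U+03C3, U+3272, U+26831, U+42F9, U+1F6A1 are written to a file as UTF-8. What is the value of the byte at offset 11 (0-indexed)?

0xF0

U+0626 → 2-byte form D8 A6 at offsets 0–1.
U+3C325 → 4-byte form F0 BC 8C A5 at offsets 2–5.
U+03C3 → 2-byte form CF 83 at offsets 6–7.
U+3272 → 3-byte form E3 89 B2 at offsets 8–10.
U+26831 → 4-byte form F0 A6 A0 B1 at offsets 11–14.
Offset 11 falls in char 5's range; it's byte 1 of F0 A6 A0 B1 = 0xF0.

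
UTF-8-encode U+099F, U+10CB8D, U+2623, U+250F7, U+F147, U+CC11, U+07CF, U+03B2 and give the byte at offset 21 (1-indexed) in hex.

1-indexed offset 21 is 0-indexed offset 20.
U+099F → 3-byte form E0 A6 9F at offsets 0–2.
U+10CB8D → 4-byte form F4 8C AE 8D at offsets 3–6.
U+2623 → 3-byte form E2 98 A3 at offsets 7–9.
U+250F7 → 4-byte form F0 A5 83 B7 at offsets 10–13.
U+F147 → 3-byte form EF 85 87 at offsets 14–16.
U+CC11 → 3-byte form EC B0 91 at offsets 17–19.
U+07CF → 2-byte form DF 8F at offsets 20–21.
Offset 20 falls in char 7's range; it's byte 1 of DF 8F = 0xDF.

0xDF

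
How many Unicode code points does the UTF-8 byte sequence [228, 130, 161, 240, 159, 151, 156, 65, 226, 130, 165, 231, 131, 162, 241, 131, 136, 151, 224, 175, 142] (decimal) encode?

Byte at offset 0: 0xE4 = 11100100 → 3-byte char (#1). Advance 3.
Byte at offset 3: 0xF0 = 11110000 → 4-byte char (#2). Advance 4.
Byte at offset 7: 0x41 = 01000001 → 1-byte char (#3). Advance 1.
Byte at offset 8: 0xE2 = 11100010 → 3-byte char (#4). Advance 3.
Byte at offset 11: 0xE7 = 11100111 → 3-byte char (#5). Advance 3.
Byte at offset 14: 0xF1 = 11110001 → 4-byte char (#6). Advance 4.
Byte at offset 18: 0xE0 = 11100000 → 3-byte char (#7). Advance 3.
Reached end at offset 21 after 7 code points.

7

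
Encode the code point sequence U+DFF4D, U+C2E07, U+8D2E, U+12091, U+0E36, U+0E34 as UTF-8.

U+DFF4D: 4-byte form → F3 9F BD 8D.
U+C2E07: 4-byte form → F3 82 B8 87.
U+8D2E: 3-byte form → E8 B4 AE.
U+12091: 4-byte form → F0 92 82 91.
U+0E36: 3-byte form → E0 B8 B6.
U+0E34: 3-byte form → E0 B8 B4.
Concatenated (21 bytes): F3 9F BD 8D F3 82 B8 87 E8 B4 AE F0 92 82 91 E0 B8 B6 E0 B8 B4.

F3 9F BD 8D F3 82 B8 87 E8 B4 AE F0 92 82 91 E0 B8 B6 E0 B8 B4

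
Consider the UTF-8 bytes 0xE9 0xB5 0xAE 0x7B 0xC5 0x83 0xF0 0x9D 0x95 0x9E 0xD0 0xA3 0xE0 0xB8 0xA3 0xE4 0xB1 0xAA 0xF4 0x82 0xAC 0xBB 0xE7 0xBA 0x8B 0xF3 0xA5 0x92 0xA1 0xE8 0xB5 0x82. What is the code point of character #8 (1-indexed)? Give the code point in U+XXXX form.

U+102B3B

Offset 0: leading byte 0xE9 = 11101001 → 3-byte char #1 = E9 B5 AE.
Offset 3: leading byte 0x7B = 01111011 → 1-byte char #2 = 7B.
Offset 4: leading byte 0xC5 = 11000101 → 2-byte char #3 = C5 83.
Offset 6: leading byte 0xF0 = 11110000 → 4-byte char #4 = F0 9D 95 9E.
Offset 10: leading byte 0xD0 = 11010000 → 2-byte char #5 = D0 A3.
Offset 12: leading byte 0xE0 = 11100000 → 3-byte char #6 = E0 B8 A3.
Offset 15: leading byte 0xE4 = 11100100 → 3-byte char #7 = E4 B1 AA.
Offset 18: leading byte 0xF4 = 11110100 → 4-byte char #8 = F4 82 AC BB.
Leading byte 0xF4 = 11110100 matches 11110xxx → 4-byte sequence.
Byte 1: 0xF4 = 11110100, payload 100 (3 bits).
Byte 2: 0x82 = 10000010 (10xxxxxx ✓), payload 000010.
Byte 3: 0xAC = 10101100 (10xxxxxx ✓), payload 101100.
Byte 4: 0xBB = 10111011 (10xxxxxx ✓), payload 111011.
Concatenate: 100000010101100111011 = 0x102B3B (21 bits → U+102B3B).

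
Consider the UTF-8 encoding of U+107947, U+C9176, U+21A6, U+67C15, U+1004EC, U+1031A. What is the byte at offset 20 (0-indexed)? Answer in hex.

0x90

U+107947 → 4-byte form F4 87 A5 87 at offsets 0–3.
U+C9176 → 4-byte form F3 89 85 B6 at offsets 4–7.
U+21A6 → 3-byte form E2 86 A6 at offsets 8–10.
U+67C15 → 4-byte form F1 A7 B0 95 at offsets 11–14.
U+1004EC → 4-byte form F4 80 93 AC at offsets 15–18.
U+1031A → 4-byte form F0 90 8C 9A at offsets 19–22.
Offset 20 falls in char 6's range; it's byte 2 of F0 90 8C 9A = 0x90.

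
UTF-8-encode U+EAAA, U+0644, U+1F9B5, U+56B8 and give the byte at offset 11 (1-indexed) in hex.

1-indexed offset 11 is 0-indexed offset 10.
U+EAAA → 3-byte form EE AA AA at offsets 0–2.
U+0644 → 2-byte form D9 84 at offsets 3–4.
U+1F9B5 → 4-byte form F0 9F A6 B5 at offsets 5–8.
U+56B8 → 3-byte form E5 9A B8 at offsets 9–11.
Offset 10 falls in char 4's range; it's byte 2 of E5 9A B8 = 0x9A.

0x9A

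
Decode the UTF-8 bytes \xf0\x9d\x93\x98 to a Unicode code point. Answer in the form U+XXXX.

Leading byte 0xF0 = 11110000 matches 11110xxx → 4-byte sequence.
Byte 1: 0xF0 = 11110000, payload 000 (3 bits).
Byte 2: 0x9D = 10011101 (10xxxxxx ✓), payload 011101.
Byte 3: 0x93 = 10010011 (10xxxxxx ✓), payload 010011.
Byte 4: 0x98 = 10011000 (10xxxxxx ✓), payload 011000.
Concatenate: 000011101010011011000 = 0x1D4D8 (21 bits → U+1D4D8).

U+1D4D8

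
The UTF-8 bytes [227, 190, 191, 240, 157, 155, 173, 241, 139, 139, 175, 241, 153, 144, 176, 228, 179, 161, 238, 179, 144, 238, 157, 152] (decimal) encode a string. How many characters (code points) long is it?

7

Byte at offset 0: 0xE3 = 11100011 → 3-byte char (#1). Advance 3.
Byte at offset 3: 0xF0 = 11110000 → 4-byte char (#2). Advance 4.
Byte at offset 7: 0xF1 = 11110001 → 4-byte char (#3). Advance 4.
Byte at offset 11: 0xF1 = 11110001 → 4-byte char (#4). Advance 4.
Byte at offset 15: 0xE4 = 11100100 → 3-byte char (#5). Advance 3.
Byte at offset 18: 0xEE = 11101110 → 3-byte char (#6). Advance 3.
Byte at offset 21: 0xEE = 11101110 → 3-byte char (#7). Advance 3.
Reached end at offset 24 after 7 code points.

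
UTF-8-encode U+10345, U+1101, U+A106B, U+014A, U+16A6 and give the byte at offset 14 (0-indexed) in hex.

U+10345 → 4-byte form F0 90 8D 85 at offsets 0–3.
U+1101 → 3-byte form E1 84 81 at offsets 4–6.
U+A106B → 4-byte form F2 A1 81 AB at offsets 7–10.
U+014A → 2-byte form C5 8A at offsets 11–12.
U+16A6 → 3-byte form E1 9A A6 at offsets 13–15.
Offset 14 falls in char 5's range; it's byte 2 of E1 9A A6 = 0x9A.

0x9A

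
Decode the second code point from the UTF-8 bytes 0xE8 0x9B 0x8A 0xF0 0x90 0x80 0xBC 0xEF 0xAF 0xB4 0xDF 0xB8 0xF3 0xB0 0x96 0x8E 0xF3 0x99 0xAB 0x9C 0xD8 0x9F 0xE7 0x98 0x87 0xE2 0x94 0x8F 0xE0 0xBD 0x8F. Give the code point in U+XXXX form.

U+1003C

Offset 0: leading byte 0xE8 = 11101000 → 3-byte char #1 = E8 9B 8A.
Offset 3: leading byte 0xF0 = 11110000 → 4-byte char #2 = F0 90 80 BC.
Leading byte 0xF0 = 11110000 matches 11110xxx → 4-byte sequence.
Byte 1: 0xF0 = 11110000, payload 000 (3 bits).
Byte 2: 0x90 = 10010000 (10xxxxxx ✓), payload 010000.
Byte 3: 0x80 = 10000000 (10xxxxxx ✓), payload 000000.
Byte 4: 0xBC = 10111100 (10xxxxxx ✓), payload 111100.
Concatenate: 000010000000000111100 = 0x1003C (21 bits → U+1003C).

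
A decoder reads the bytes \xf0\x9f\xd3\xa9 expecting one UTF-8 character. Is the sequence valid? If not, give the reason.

invalid (non-continuation byte where continuation expected)

Leading byte 0xF0 = 11110000 → 4-byte form.
Byte 3 is 0xD3 = 11010011, which is not 10xxxxxx — expected a continuation byte.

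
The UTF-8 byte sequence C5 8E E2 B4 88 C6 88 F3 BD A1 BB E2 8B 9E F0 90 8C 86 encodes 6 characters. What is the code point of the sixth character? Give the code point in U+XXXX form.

U+10306

Offset 0: leading byte 0xC5 = 11000101 → 2-byte char #1 = C5 8E.
Offset 2: leading byte 0xE2 = 11100010 → 3-byte char #2 = E2 B4 88.
Offset 5: leading byte 0xC6 = 11000110 → 2-byte char #3 = C6 88.
Offset 7: leading byte 0xF3 = 11110011 → 4-byte char #4 = F3 BD A1 BB.
Offset 11: leading byte 0xE2 = 11100010 → 3-byte char #5 = E2 8B 9E.
Offset 14: leading byte 0xF0 = 11110000 → 4-byte char #6 = F0 90 8C 86.
Leading byte 0xF0 = 11110000 matches 11110xxx → 4-byte sequence.
Byte 1: 0xF0 = 11110000, payload 000 (3 bits).
Byte 2: 0x90 = 10010000 (10xxxxxx ✓), payload 010000.
Byte 3: 0x8C = 10001100 (10xxxxxx ✓), payload 001100.
Byte 4: 0x86 = 10000110 (10xxxxxx ✓), payload 000110.
Concatenate: 000010000001100000110 = 0x10306 (21 bits → U+10306).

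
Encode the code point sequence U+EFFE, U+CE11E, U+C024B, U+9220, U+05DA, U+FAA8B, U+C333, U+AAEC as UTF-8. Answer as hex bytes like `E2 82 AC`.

U+EFFE: 3-byte form → EE BF BE.
U+CE11E: 4-byte form → F3 8E 84 9E.
U+C024B: 4-byte form → F3 80 89 8B.
U+9220: 3-byte form → E9 88 A0.
U+05DA: 2-byte form → D7 9A.
U+FAA8B: 4-byte form → F3 BA AA 8B.
U+C333: 3-byte form → EC 8C B3.
U+AAEC: 3-byte form → EA AB AC.
Concatenated (26 bytes): EE BF BE F3 8E 84 9E F3 80 89 8B E9 88 A0 D7 9A F3 BA AA 8B EC 8C B3 EA AB AC.

EE BF BE F3 8E 84 9E F3 80 89 8B E9 88 A0 D7 9A F3 BA AA 8B EC 8C B3 EA AB AC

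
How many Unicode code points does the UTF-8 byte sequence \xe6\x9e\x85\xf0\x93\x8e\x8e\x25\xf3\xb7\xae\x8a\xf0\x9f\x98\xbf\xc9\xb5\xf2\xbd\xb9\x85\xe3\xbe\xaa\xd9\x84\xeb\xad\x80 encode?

Byte at offset 0: 0xE6 = 11100110 → 3-byte char (#1). Advance 3.
Byte at offset 3: 0xF0 = 11110000 → 4-byte char (#2). Advance 4.
Byte at offset 7: 0x25 = 00100101 → 1-byte char (#3). Advance 1.
Byte at offset 8: 0xF3 = 11110011 → 4-byte char (#4). Advance 4.
Byte at offset 12: 0xF0 = 11110000 → 4-byte char (#5). Advance 4.
Byte at offset 16: 0xC9 = 11001001 → 2-byte char (#6). Advance 2.
Byte at offset 18: 0xF2 = 11110010 → 4-byte char (#7). Advance 4.
Byte at offset 22: 0xE3 = 11100011 → 3-byte char (#8). Advance 3.
Byte at offset 25: 0xD9 = 11011001 → 2-byte char (#9). Advance 2.
Byte at offset 27: 0xEB = 11101011 → 3-byte char (#10). Advance 3.
Reached end at offset 30 after 10 code points.

10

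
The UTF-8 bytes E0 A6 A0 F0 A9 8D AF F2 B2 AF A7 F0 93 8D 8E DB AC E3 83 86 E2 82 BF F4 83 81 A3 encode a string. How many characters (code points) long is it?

8

Byte at offset 0: 0xE0 = 11100000 → 3-byte char (#1). Advance 3.
Byte at offset 3: 0xF0 = 11110000 → 4-byte char (#2). Advance 4.
Byte at offset 7: 0xF2 = 11110010 → 4-byte char (#3). Advance 4.
Byte at offset 11: 0xF0 = 11110000 → 4-byte char (#4). Advance 4.
Byte at offset 15: 0xDB = 11011011 → 2-byte char (#5). Advance 2.
Byte at offset 17: 0xE3 = 11100011 → 3-byte char (#6). Advance 3.
Byte at offset 20: 0xE2 = 11100010 → 3-byte char (#7). Advance 3.
Byte at offset 23: 0xF4 = 11110100 → 4-byte char (#8). Advance 4.
Reached end at offset 27 after 8 code points.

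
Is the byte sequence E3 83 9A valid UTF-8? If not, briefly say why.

valid

Leading byte 0xE3 = 11100011 → 3-byte form.
Continuation bytes 0x83=10000011, 0x9A=10011010 all match 10xxxxxx.
Decoded value 0x30DA is ≥ 0x800 (shortest form) and not a surrogate.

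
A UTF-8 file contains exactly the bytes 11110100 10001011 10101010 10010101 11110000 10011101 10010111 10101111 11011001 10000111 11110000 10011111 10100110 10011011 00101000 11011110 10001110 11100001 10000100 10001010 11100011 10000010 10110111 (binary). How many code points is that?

Byte at offset 0: 0xF4 = 11110100 → 4-byte char (#1). Advance 4.
Byte at offset 4: 0xF0 = 11110000 → 4-byte char (#2). Advance 4.
Byte at offset 8: 0xD9 = 11011001 → 2-byte char (#3). Advance 2.
Byte at offset 10: 0xF0 = 11110000 → 4-byte char (#4). Advance 4.
Byte at offset 14: 0x28 = 00101000 → 1-byte char (#5). Advance 1.
Byte at offset 15: 0xDE = 11011110 → 2-byte char (#6). Advance 2.
Byte at offset 17: 0xE1 = 11100001 → 3-byte char (#7). Advance 3.
Byte at offset 20: 0xE3 = 11100011 → 3-byte char (#8). Advance 3.
Reached end at offset 23 after 8 code points.

8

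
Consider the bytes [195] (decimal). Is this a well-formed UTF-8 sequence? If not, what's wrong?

Leading byte 0xC3 = 11000011 → 2-byte form, but only 1 byte is present.

invalid (sequence truncated)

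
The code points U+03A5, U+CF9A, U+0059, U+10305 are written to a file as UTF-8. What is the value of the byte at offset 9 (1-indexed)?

0x8C

1-indexed offset 9 is 0-indexed offset 8.
U+03A5 → 2-byte form CE A5 at offsets 0–1.
U+CF9A → 3-byte form EC BE 9A at offsets 2–4.
U+0059 → 1-byte form 59 at offsets 5–5.
U+10305 → 4-byte form F0 90 8C 85 at offsets 6–9.
Offset 8 falls in char 4's range; it's byte 3 of F0 90 8C 85 = 0x8C.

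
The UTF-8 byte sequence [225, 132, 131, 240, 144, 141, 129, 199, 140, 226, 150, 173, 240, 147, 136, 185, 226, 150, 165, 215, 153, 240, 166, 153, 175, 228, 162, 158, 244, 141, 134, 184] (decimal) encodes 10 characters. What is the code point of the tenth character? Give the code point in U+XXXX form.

U+10D1B8

Offset 0: leading byte 0xE1 = 11100001 → 3-byte char #1 = E1 84 83.
Offset 3: leading byte 0xF0 = 11110000 → 4-byte char #2 = F0 90 8D 81.
Offset 7: leading byte 0xC7 = 11000111 → 2-byte char #3 = C7 8C.
Offset 9: leading byte 0xE2 = 11100010 → 3-byte char #4 = E2 96 AD.
Offset 12: leading byte 0xF0 = 11110000 → 4-byte char #5 = F0 93 88 B9.
Offset 16: leading byte 0xE2 = 11100010 → 3-byte char #6 = E2 96 A5.
Offset 19: leading byte 0xD7 = 11010111 → 2-byte char #7 = D7 99.
Offset 21: leading byte 0xF0 = 11110000 → 4-byte char #8 = F0 A6 99 AF.
Offset 25: leading byte 0xE4 = 11100100 → 3-byte char #9 = E4 A2 9E.
Offset 28: leading byte 0xF4 = 11110100 → 4-byte char #10 = F4 8D 86 B8.
Leading byte 0xF4 = 11110100 matches 11110xxx → 4-byte sequence.
Byte 1: 0xF4 = 11110100, payload 100 (3 bits).
Byte 2: 0x8D = 10001101 (10xxxxxx ✓), payload 001101.
Byte 3: 0x86 = 10000110 (10xxxxxx ✓), payload 000110.
Byte 4: 0xB8 = 10111000 (10xxxxxx ✓), payload 111000.
Concatenate: 100001101000110111000 = 0x10D1B8 (21 bits → U+10D1B8).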